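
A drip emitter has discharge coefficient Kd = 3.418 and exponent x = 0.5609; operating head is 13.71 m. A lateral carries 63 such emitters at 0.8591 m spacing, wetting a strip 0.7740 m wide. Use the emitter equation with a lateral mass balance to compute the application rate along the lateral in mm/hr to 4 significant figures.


Approach: apply the emitter equation with a lateral mass balance, q = Kd*h^x; Q = n*q; rate = Q/(n*spacing*width).
Step 1 — single emitter flow (q = Kd*h^x):
  q = 3.418 * 13.71^0.5609 = 14.8435 L/hr
Step 2 — total lateral flow: Q = 63 * 14.8435 = 935.141 L/hr
Step 3 — wetted area: A = 63 * 0.8591 * 0.7740 = 41.8914 m^2
Step 4 — application rate: Q/A = 935.141/41.8914 = 22.32 mm/hr
Therefore the application rate along the lateral = 22.32 mm/hr.


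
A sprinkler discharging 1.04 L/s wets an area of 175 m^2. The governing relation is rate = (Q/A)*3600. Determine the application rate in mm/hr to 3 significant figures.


rate = (1.04 / 175) * 3600 = 21.4 mm/hr
Therefore the application rate = 21.4 mm/hr.


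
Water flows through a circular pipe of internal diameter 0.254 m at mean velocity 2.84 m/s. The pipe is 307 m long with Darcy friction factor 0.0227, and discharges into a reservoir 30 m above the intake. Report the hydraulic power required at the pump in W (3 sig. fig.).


Approach: apply continuity + Darcy-Weisbach + hydraulic power, Q = A*v; hf = f*(L/D)*(v^2/(2g)); H = static + hf; P = rho*g*Q*H.
Step 1 — flow rate (continuity, Q = A*v):
  A = pi*(0.254/2)^2 = 0.050671 m^2
  Q = 0.050671 * 2.84 = 0.14390 m^3/s
Step 2 — friction head loss (Darcy-Weisbach):
  hf = 0.0227 * (307/0.254) * (2.84^2 / (2*9.81))
  hf = 11.279 m
Step 3 — total head: H = 30 + 11.279 = 41.279 m
Step 4 — hydraulic power (P = rho*g*Q*H):
  P = 1000 * 9.81 * 0.14390 * 41.279 = 58300 W
Therefore the hydraulic power required at the pump = 58300 W.


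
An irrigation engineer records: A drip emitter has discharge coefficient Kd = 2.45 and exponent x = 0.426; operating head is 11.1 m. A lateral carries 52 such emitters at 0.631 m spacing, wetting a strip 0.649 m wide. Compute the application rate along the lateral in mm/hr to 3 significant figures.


Approach: apply the emitter equation with a lateral mass balance, q = Kd*h^x; Q = n*q; rate = Q/(n*spacing*width).
Step 1 — single emitter flow (q = Kd*h^x):
  q = 2.45 * 11.1^0.426 = 6.8308 L/hr
Step 2 — total lateral flow: Q = 52 * 6.8308 = 355.20 L/hr
Step 3 — wetted area: A = 52 * 0.631 * 0.649 = 21.295 m^2
Step 4 — application rate: Q/A = 355.20/21.295 = 16.7 mm/hr
Therefore the application rate along the lateral = 16.7 mm/hr.


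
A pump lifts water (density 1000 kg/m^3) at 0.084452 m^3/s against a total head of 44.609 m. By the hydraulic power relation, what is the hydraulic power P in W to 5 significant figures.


Approach: apply the hydraulic power relation, P = rho*g*Q*H.
P = 1000 * 9.81 * 0.084452 * 44.609 = 36957 W
Therefore the hydraulic power P = 36957 W.


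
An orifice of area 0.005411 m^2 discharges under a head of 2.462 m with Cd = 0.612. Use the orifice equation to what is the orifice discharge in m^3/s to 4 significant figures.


Approach: apply the orifice equation, Q = Cd*A*sqrt(2*g*h).
Q = 0.612 * 0.005411 * sqrt(2*9.81*2.462) = 0.02302 m^3/s
Therefore the orifice discharge = 0.02302 m^3/s.


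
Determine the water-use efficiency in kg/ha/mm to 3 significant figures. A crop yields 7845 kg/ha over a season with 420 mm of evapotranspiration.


Approach: apply the water-use efficiency ratio, WUE = yield/ET.
WUE = 7845 / 420 = 18.7 kg/ha/mm
Therefore the water-use efficiency = 18.7 kg/ha/mm.


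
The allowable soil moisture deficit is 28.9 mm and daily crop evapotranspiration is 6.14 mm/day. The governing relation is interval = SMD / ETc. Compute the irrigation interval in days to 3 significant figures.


interval = 28.9 / 6.14 = 4.71 days
Therefore the irrigation interval = 4.71 days.


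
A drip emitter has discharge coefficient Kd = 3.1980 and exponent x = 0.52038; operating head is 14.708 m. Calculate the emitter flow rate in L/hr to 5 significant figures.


Approach: apply the emitter characteristic equation, q = Kd * h^x.
q = 3.1980 * 14.708^0.52038 = 12.955 L/hr
Therefore the emitter flow rate = 12.955 L/hr.


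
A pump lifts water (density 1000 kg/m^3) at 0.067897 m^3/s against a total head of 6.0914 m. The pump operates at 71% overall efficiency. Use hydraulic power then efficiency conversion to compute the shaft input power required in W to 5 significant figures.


Approach: apply hydraulic power then efficiency conversion, P = rho*g*Q*H; P_in = P/eta.
Step 1 — hydraulic power (P = rho*g*Q*H):
  P = 1000 * 9.81 * 0.067897 * 6.0914 = 4057.296 W
Step 2 — input power: P_in = P/eta = 4057.296 / 0.71 = 5714.5 W
Therefore the shaft input power required = 5714.5 W.


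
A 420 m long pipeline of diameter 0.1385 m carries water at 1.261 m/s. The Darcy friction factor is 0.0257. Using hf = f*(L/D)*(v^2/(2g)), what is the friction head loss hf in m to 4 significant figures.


hf = 0.0257 * (420/0.1385) * (1.261^2 / (2*9.81))
hf = 6.316 m
Therefore the friction head loss hf = 6.316 m.


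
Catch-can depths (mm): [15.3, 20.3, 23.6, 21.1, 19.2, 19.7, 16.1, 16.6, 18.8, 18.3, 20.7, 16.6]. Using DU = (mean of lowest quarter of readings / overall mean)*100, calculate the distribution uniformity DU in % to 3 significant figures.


sorted lowest 3 of 12: [15.3, 16.1, 16.6] -> mean = 16.000 mm
overall mean = 18.858 mm
DU = (16.000/18.858)*100 = 84.8 %
Therefore the distribution uniformity DU = 84.8 %.


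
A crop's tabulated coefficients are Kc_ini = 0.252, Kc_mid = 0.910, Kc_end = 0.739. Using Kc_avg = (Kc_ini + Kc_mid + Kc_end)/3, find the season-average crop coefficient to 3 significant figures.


Kc_avg = (0.252 + 0.910 + 0.739)/3 = 0.634
Therefore the season-average crop coefficient = 0.634.


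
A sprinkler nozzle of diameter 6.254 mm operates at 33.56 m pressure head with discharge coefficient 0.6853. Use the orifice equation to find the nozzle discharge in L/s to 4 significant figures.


Approach: apply the orifice equation, Q = Cd*A*sqrt(2*g*h), A = pi*(d/2)^2.
A = pi*(6.254e-3/2)^2 = 3.07189e-05 m^2
Q = 0.6853 * 3.07189e-05 * sqrt(2*9.81*33.56) * 1000 = 0.5402 L/s
Therefore the nozzle discharge = 0.5402 L/s.


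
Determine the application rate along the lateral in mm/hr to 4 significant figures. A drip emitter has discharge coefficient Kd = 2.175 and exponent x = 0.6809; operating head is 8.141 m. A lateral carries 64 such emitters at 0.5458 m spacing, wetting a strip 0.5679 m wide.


Approach: apply the emitter equation with a lateral mass balance, q = Kd*h^x; Q = n*q; rate = Q/(n*spacing*width).
Step 1 — single emitter flow (q = Kd*h^x):
  q = 2.175 * 8.141^0.6809 = 9.06859 L/hr
Step 2 — total lateral flow: Q = 64 * 9.06859 = 580.390 L/hr
Step 3 — wetted area: A = 64 * 0.5458 * 0.5679 = 19.8374 m^2
Step 4 — application rate: Q/A = 580.390/19.8374 = 29.26 mm/hr
Therefore the application rate along the lateral = 29.26 mm/hr.


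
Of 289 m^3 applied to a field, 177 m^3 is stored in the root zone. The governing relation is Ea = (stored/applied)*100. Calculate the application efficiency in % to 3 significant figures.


Ea = (177/289)*100 = 61.2 %
Therefore the application efficiency = 61.2 %.


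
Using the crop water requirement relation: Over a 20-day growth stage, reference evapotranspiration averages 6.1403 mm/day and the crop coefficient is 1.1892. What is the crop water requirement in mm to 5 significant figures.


Approach: apply the crop water requirement relation, CWR = ET0 * Kc * days.
CWR = 6.1403 * 1.1892 * 20 = 146.04 mm
Therefore the crop water requirement = 146.04 mm.


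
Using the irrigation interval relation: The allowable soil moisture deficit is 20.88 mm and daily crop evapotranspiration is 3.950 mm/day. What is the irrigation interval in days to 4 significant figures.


Approach: apply the irrigation interval relation, interval = SMD / ETc.
interval = 20.88 / 3.950 = 5.286 days
Therefore the irrigation interval = 5.286 days.


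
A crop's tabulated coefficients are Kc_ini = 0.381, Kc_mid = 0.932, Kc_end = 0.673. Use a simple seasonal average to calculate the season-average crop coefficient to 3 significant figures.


Approach: apply a simple seasonal average, Kc_avg = (Kc_ini + Kc_mid + Kc_end)/3.
Kc_avg = (0.381 + 0.932 + 0.673)/3 = 0.662
Therefore the season-average crop coefficient = 0.662.


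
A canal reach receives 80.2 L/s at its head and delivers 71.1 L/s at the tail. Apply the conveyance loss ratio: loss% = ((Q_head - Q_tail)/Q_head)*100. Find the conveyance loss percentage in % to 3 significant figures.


loss = ((80.2 - 71.1)/80.2)*100 = 11.3 %
Therefore the conveyance loss percentage = 11.3 %.


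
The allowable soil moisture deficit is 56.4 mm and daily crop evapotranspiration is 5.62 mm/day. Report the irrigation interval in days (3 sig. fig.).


Approach: apply the irrigation interval relation, interval = SMD / ETc.
interval = 56.4 / 5.62 = 10.0 days
Therefore the irrigation interval = 10.0 days.


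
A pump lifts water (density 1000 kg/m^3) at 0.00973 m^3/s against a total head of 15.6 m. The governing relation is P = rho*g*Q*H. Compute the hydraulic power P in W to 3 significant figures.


P = 1000 * 9.81 * 0.00973 * 15.6 = 1490 W
Therefore the hydraulic power P = 1490 W.


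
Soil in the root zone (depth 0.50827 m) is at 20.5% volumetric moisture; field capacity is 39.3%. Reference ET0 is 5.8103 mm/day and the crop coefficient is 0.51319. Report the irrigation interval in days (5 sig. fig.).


Approach: apply soil-water budget scheduling, SMD = (FC-theta)/100*depth*1000; ETc = ET0*Kc; interval = SMD/ETc.
Step 1 — soil moisture deficit:
  SMD = (39.3 - 20.5)/100 * 0.50827 * 1000 = 95.55476 mm
Step 2 — daily crop ET (ETc = ET0*Kc):
  ETc = 5.8103 * 0.51319 = 2.981788 mm/day
Step 3 — irrigation interval (SMD/ETc):
  interval = 95.55476 / 2.981788 = 32.046 days
Therefore the irrigation interval = 32.046 days.


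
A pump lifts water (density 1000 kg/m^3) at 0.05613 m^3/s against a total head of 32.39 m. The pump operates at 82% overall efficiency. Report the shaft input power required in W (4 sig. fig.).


Approach: apply hydraulic power then efficiency conversion, P = rho*g*Q*H; P_in = P/eta.
Step 1 — hydraulic power (P = rho*g*Q*H):
  P = 1000 * 9.81 * 0.05613 * 32.39 = 17835.1 W
Step 2 — input power: P_in = P/eta = 17835.1 / 0.82 = 21750 W
Therefore the shaft input power required = 21750 W.


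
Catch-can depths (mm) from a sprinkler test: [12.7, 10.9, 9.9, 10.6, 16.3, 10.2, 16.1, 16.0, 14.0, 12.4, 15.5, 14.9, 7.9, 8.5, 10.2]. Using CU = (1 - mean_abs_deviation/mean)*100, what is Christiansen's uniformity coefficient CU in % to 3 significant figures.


mean = 12.407 mm
mean |d_i - mean| = 2.4871 mm
CU = (1 - 2.4871/12.407)*100 = 80.0 %
Therefore Christiansen's uniformity coefficient CU = 80.0 %.


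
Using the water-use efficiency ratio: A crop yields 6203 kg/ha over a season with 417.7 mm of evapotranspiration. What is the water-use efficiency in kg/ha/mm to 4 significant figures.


Approach: apply the water-use efficiency ratio, WUE = yield/ET.
WUE = 6203 / 417.7 = 14.85 kg/ha/mm
Therefore the water-use efficiency = 14.85 kg/ha/mm.


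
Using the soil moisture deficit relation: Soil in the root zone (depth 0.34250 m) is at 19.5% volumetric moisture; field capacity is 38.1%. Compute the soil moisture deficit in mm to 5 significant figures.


Approach: apply the soil moisture deficit relation, SMD = (FC - theta)/100 * depth * 1000.
SMD = (38.1 - 19.5)/100 * 0.34250 * 1000 = 63.705 mm
Therefore the soil moisture deficit = 63.705 mm.


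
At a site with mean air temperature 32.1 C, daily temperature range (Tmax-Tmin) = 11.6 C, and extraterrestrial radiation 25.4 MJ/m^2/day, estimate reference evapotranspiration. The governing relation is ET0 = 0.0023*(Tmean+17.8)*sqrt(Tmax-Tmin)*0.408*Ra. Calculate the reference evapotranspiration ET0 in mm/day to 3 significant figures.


ET0 = 0.0023*(32.1+17.8)*sqrt(11.6)*0.408*25.4 = 4.05 mm/day
Therefore the reference evapotranspiration ET0 = 4.05 mm/day.


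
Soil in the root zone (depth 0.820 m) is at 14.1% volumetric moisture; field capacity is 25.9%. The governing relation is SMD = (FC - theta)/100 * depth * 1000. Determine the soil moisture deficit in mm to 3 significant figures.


SMD = (25.9 - 14.1)/100 * 0.820 * 1000 = 96.8 mm
Therefore the soil moisture deficit = 96.8 mm.


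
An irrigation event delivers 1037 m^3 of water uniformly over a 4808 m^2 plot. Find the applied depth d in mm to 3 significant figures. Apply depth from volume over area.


Approach: apply depth from volume over area, d = (V/A)*1000.
d = (1037 / 4808) * 1000 = 216 mm
Therefore the applied depth d = 216 mm.


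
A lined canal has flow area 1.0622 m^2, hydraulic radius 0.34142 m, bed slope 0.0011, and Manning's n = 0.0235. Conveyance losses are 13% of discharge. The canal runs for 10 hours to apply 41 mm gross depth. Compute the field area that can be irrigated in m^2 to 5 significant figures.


Approach: apply Manning's equation with a conveyance and depth budget, Q = (1/n)*A*R^(2/3)*S^(1/2); Q_field = Q*(1-loss); Area = Q_field*t/(d/1000).
Step 1 — canal discharge (Manning's equation):
  Q = (1/0.0235) * 1.0622 * 0.34142^(2/3) * 0.0011^(1/2) = 0.7323085 m^3/s
Step 2 — delivered flow: Q_field = 0.7323085*(1 - 13/100) = 0.6371084 m^3/s
Step 3 — volume delivered: V = 0.6371084 * 10*3600 = 22935.90 m^3
Step 4 — area served: A = V / (depth/1000) = 22935.90 / 0.041 = 559410 m^2
Therefore the field area that can be irrigated = 559410 m^2.


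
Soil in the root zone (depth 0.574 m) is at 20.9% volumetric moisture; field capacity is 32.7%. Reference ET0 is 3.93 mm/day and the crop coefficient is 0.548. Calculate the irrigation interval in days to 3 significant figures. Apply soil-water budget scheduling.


Approach: apply soil-water budget scheduling, SMD = (FC-theta)/100*depth*1000; ETc = ET0*Kc; interval = SMD/ETc.
Step 1 — soil moisture deficit:
  SMD = (32.7 - 20.9)/100 * 0.574 * 1000 = 67.732 mm
Step 2 — daily crop ET (ETc = ET0*Kc):
  ETc = 3.93 * 0.548 = 2.1536 mm/day
Step 3 — irrigation interval (SMD/ETc):
  interval = 67.732 / 2.1536 = 31.5 days
Therefore the irrigation interval = 31.5 days.


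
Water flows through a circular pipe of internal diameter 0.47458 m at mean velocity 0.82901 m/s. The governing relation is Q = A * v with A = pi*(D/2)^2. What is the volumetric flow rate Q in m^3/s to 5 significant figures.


A = pi*(0.47458/2)^2 = 0.1768922 m^2
Q = 0.1768922 * 0.82901 = 0.14665 m^3/s
Therefore the volumetric flow rate Q = 0.14665 m^3/s.


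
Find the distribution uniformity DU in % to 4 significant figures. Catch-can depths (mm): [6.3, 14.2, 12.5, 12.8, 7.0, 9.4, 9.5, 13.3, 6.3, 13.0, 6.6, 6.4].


Approach: apply the low-quarter distribution uniformity, DU = (mean of lowest quarter of readings / overall mean)*100.
sorted lowest 3 of 12: [6.3, 6.3, 6.4] -> mean = 6.33333 mm
overall mean = 9.77500 mm
DU = (6.33333/9.77500)*100 = 64.79 %
Therefore the distribution uniformity DU = 64.79 %.


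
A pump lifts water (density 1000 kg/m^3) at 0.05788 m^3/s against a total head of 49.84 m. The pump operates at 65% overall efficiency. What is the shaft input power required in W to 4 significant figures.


Approach: apply hydraulic power then efficiency conversion, P = rho*g*Q*H; P_in = P/eta.
Step 1 — hydraulic power (P = rho*g*Q*H):
  P = 1000 * 9.81 * 0.05788 * 49.84 = 28299.3 W
Step 2 — input power: P_in = P/eta = 28299.3 / 0.65 = 43540 W
Therefore the shaft input power required = 43540 W.


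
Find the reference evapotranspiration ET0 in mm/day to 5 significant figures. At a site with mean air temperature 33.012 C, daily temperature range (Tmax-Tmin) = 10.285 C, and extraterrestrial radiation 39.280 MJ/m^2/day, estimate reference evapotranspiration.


Approach: apply the Hargreaves-Samani method, ET0 = 0.0023*(Tmean+17.8)*sqrt(Tmax-Tmin)*0.408*Ra.
ET0 = 0.0023*(33.012+17.8)*sqrt(10.285)*0.408*39.280 = 6.0066 mm/day
Therefore the reference evapotranspiration ET0 = 6.0066 mm/day.


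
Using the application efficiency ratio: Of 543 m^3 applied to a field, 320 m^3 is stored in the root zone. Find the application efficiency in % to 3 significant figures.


Approach: apply the application efficiency ratio, Ea = (stored/applied)*100.
Ea = (320/543)*100 = 58.9 %
Therefore the application efficiency = 58.9 %.


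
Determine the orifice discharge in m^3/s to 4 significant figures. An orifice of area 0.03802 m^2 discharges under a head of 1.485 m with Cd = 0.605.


Approach: apply the orifice equation, Q = Cd*A*sqrt(2*g*h).
Q = 0.605 * 0.03802 * sqrt(2*9.81*1.485) = 0.1242 m^3/s
Therefore the orifice discharge = 0.1242 m^3/s.


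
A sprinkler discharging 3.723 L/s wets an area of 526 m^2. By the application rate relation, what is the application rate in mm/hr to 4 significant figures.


Approach: apply the application rate relation, rate = (Q/A)*3600.
rate = (3.723 / 526) * 3600 = 25.48 mm/hr
Therefore the application rate = 25.48 mm/hr.


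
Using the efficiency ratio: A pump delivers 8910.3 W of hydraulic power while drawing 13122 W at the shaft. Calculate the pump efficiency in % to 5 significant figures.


Approach: apply the efficiency ratio, eta = (P_out/P_in)*100.
eta = (8910.3 / 13122) * 100 = 67.904 %
Therefore the pump efficiency = 67.904 %.


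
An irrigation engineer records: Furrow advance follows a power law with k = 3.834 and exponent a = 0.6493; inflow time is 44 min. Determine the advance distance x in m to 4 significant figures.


Approach: apply the power-law advance function, x = k*t^a.
x = 3.834 * 44^0.6493 = 44.75 m
Therefore the advance distance x = 44.75 m.


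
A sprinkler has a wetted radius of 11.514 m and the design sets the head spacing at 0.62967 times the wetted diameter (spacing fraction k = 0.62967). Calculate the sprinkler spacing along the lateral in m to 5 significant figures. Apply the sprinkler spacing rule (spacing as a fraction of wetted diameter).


Approach: apply the sprinkler spacing rule (spacing as a fraction of wetted diameter), S = k*(2*R).
S = 0.62967 * (2 * 11.514) = 14.500 m
Therefore the sprinkler spacing along the lateral = 14.500 m.


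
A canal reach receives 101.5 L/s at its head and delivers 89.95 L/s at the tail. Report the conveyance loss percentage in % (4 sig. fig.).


Approach: apply the conveyance loss ratio, loss% = ((Q_head - Q_tail)/Q_head)*100.
loss = ((101.5 - 89.95)/101.5)*100 = 11.38 %
Therefore the conveyance loss percentage = 11.38 %.


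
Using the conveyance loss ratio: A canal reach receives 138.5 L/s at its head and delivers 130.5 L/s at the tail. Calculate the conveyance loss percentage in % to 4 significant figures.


Approach: apply the conveyance loss ratio, loss% = ((Q_head - Q_tail)/Q_head)*100.
loss = ((138.5 - 130.5)/138.5)*100 = 5.776 %
Therefore the conveyance loss percentage = 5.776 %.


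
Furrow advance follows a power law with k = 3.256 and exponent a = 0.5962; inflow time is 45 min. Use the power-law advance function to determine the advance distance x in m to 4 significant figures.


Approach: apply the power-law advance function, x = k*t^a.
x = 3.256 * 45^0.5962 = 31.50 m
Therefore the advance distance x = 31.50 m.


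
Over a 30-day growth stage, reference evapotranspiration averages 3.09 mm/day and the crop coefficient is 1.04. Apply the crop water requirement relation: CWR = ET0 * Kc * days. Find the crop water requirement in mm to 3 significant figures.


CWR = 3.09 * 1.04 * 30 = 96.4 mm
Therefore the crop water requirement = 96.4 mm.


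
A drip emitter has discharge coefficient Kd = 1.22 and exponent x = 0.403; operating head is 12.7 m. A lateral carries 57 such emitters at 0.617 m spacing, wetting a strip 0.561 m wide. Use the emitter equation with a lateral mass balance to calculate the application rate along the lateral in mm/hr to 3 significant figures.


Approach: apply the emitter equation with a lateral mass balance, q = Kd*h^x; Q = n*q; rate = Q/(n*spacing*width).
Step 1 — single emitter flow (q = Kd*h^x):
  q = 1.22 * 12.7^0.403 = 3.3978 L/hr
Step 2 — total lateral flow: Q = 57 * 3.3978 = 193.67 L/hr
Step 3 — wetted area: A = 57 * 0.617 * 0.561 = 19.730 m^2
Step 4 — application rate: Q/A = 193.67/19.730 = 9.82 mm/hr
Therefore the application rate along the lateral = 9.82 mm/hr.


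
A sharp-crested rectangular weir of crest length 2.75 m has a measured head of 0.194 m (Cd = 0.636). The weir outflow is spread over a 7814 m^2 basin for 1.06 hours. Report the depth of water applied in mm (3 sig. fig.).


Approach: apply the rectangular weir equation with a volume-to-depth conversion, Q = (2/3)*Cd*L*sqrt(2g)*H^1.5; d = Q*t/A * 1000.
Step 1 — weir discharge:
  Q = (2/3)*0.636*2.75*sqrt(2*9.81)*0.194^1.5 = 0.44132 m^3/s
Step 2 — volume: V = 0.44132 * 1.06*3600 = 1684.1 m^3
Step 3 — depth: d = V/A * 1000 = 1684.1/7814 * 1000 = 216 mm
Therefore the depth of water applied = 216 mm.


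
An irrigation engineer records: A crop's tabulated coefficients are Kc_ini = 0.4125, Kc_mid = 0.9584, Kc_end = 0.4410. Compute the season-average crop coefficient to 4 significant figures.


Approach: apply a simple seasonal average, Kc_avg = (Kc_ini + Kc_mid + Kc_end)/3.
Kc_avg = (0.4125 + 0.9584 + 0.4410)/3 = 0.6040
Therefore the season-average crop coefficient = 0.6040.


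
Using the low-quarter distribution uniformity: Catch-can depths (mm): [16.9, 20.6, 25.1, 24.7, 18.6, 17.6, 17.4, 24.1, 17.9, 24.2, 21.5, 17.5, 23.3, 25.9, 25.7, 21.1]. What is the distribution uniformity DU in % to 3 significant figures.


Approach: apply the low-quarter distribution uniformity, DU = (mean of lowest quarter of readings / overall mean)*100.
sorted lowest 4 of 16: [16.9, 17.4, 17.5, 17.6] -> mean = 17.350 mm
overall mean = 21.381 mm
DU = (17.350/21.381)*100 = 81.1 %
Therefore the distribution uniformity DU = 81.1 %.


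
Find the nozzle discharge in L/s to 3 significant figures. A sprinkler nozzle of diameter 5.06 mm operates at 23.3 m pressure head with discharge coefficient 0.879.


Approach: apply the orifice equation, Q = Cd*A*sqrt(2*g*h), A = pi*(d/2)^2.
A = pi*(5.06e-3/2)^2 = 2.0109e-05 m^2
Q = 0.879 * 2.0109e-05 * sqrt(2*9.81*23.3) * 1000 = 0.378 L/s
Therefore the nozzle discharge = 0.378 L/s.


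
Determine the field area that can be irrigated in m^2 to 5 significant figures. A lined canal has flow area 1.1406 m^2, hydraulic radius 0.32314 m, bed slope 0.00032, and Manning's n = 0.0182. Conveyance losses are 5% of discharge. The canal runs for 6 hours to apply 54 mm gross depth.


Approach: apply Manning's equation with a conveyance and depth budget, Q = (1/n)*A*R^(2/3)*S^(1/2); Q_field = Q*(1-loss); Area = Q_field*t/(d/1000).
Step 1 — canal discharge (Manning's equation):
  Q = (1/0.0182) * 1.1406 * 0.32314^(2/3) * 0.00032^(1/2) = 0.5279151 m^3/s
Step 2 — delivered flow: Q_field = 0.5279151*(1 - 5/100) = 0.5015194 m^3/s
Step 3 — volume delivered: V = 0.5015194 * 6*3600 = 10832.82 m^3
Step 4 — area served: A = V / (depth/1000) = 10832.82 / 0.054 = 200610 m^2
Therefore the field area that can be irrigated = 200610 m^2.


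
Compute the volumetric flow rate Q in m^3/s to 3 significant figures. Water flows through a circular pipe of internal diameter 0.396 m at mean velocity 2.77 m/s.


Approach: apply the continuity equation for pipe flow, Q = A * v with A = pi*(D/2)^2.
A = pi*(0.396/2)^2 = 0.12316 m^2
Q = 0.12316 * 2.77 = 0.341 m^3/s
Therefore the volumetric flow rate Q = 0.341 m^3/s.


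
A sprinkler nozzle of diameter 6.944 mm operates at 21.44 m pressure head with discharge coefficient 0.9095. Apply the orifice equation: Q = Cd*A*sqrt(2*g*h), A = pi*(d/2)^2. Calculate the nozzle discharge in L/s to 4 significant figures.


A = pi*(6.944e-3/2)^2 = 3.78712e-05 m^2
Q = 0.9095 * 3.78712e-05 * sqrt(2*9.81*21.44) * 1000 = 0.7064 L/s
Therefore the nozzle discharge = 0.7064 L/s.


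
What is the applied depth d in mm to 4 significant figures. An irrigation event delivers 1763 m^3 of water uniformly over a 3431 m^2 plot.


Approach: apply depth from volume over area, d = (V/A)*1000.
d = (1763 / 3431) * 1000 = 513.8 mm
Therefore the applied depth d = 513.8 mm.


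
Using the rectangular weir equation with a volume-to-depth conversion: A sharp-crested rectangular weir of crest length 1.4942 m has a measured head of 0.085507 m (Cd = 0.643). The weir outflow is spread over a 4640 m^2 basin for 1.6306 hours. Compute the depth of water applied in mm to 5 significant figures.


Approach: apply the rectangular weir equation with a volume-to-depth conversion, Q = (2/3)*Cd*L*sqrt(2g)*H^1.5; d = Q*t/A * 1000.
Step 1 — weir discharge:
  Q = (2/3)*0.643*1.4942*sqrt(2*9.81)*0.085507^1.5 = 0.07093825 m^3/s
Step 2 — volume: V = 0.07093825 * 1.6306*3600 = 416.4189 m^3
Step 3 — depth: d = V/A * 1000 = 416.4189/4640 * 1000 = 89.745 mm
Therefore the depth of water applied = 89.745 mm.


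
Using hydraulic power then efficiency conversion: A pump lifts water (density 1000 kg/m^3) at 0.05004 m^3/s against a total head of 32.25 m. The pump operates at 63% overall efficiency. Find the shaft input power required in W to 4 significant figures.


Approach: apply hydraulic power then efficiency conversion, P = rho*g*Q*H; P_in = P/eta.
Step 1 — hydraulic power (P = rho*g*Q*H):
  P = 1000 * 9.81 * 0.05004 * 32.25 = 15831.3 W
Step 2 — input power: P_in = P/eta = 15831.3 / 0.63 = 25130 W
Therefore the shaft input power required = 25130 W.


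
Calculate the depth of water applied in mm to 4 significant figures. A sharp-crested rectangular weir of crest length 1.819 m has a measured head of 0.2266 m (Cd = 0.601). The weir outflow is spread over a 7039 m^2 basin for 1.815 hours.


Approach: apply the rectangular weir equation with a volume-to-depth conversion, Q = (2/3)*Cd*L*sqrt(2g)*H^1.5; d = Q*t/A * 1000.
Step 1 — weir discharge:
  Q = (2/3)*0.601*1.819*sqrt(2*9.81)*0.2266^1.5 = 0.348221 m^3/s
Step 2 — volume: V = 0.348221 * 1.815*3600 = 2275.28 m^3
Step 3 — depth: d = V/A * 1000 = 2275.28/7039 * 1000 = 323.2 mm
Therefore the depth of water applied = 323.2 mm.


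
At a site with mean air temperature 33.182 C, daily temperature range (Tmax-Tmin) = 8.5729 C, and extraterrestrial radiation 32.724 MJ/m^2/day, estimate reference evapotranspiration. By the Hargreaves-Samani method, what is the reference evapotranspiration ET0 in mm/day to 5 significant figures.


Approach: apply the Hargreaves-Samani method, ET0 = 0.0023*(Tmean+17.8)*sqrt(Tmax-Tmin)*0.408*Ra.
ET0 = 0.0023*(33.182+17.8)*sqrt(8.5729)*0.408*32.724 = 4.5839 mm/day
Therefore the reference evapotranspiration ET0 = 4.5839 mm/day.


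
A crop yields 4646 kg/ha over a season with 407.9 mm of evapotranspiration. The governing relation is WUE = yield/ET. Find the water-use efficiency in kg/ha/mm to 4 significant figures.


WUE = 4646 / 407.9 = 11.39 kg/ha/mm
Therefore the water-use efficiency = 11.39 kg/ha/mm.


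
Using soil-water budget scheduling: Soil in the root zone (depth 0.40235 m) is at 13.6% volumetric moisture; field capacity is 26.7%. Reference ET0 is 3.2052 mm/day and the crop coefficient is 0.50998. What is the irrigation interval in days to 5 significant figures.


Approach: apply soil-water budget scheduling, SMD = (FC-theta)/100*depth*1000; ETc = ET0*Kc; interval = SMD/ETc.
Step 1 — soil moisture deficit:
  SMD = (26.7 - 13.6)/100 * 0.40235 * 1000 = 52.70785 mm
Step 2 — daily crop ET (ETc = ET0*Kc):
  ETc = 3.2052 * 0.50998 = 1.634588 mm/day
Step 3 — irrigation interval (SMD/ETc):
  interval = 52.70785 / 1.634588 = 32.245 days
Therefore the irrigation interval = 32.245 days.


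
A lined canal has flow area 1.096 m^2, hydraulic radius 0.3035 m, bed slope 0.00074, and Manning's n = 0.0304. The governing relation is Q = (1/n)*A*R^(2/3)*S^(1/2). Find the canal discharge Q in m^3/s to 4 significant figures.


Q = (1/0.0304) * 1.096 * 0.3035^(2/3) * 0.00074^(1/2) = 0.4429 m^3/s
Therefore the canal discharge Q = 0.4429 m^3/s.


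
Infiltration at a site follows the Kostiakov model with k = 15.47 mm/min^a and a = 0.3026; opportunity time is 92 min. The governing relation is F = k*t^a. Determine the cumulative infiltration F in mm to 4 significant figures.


F = 15.47 * 92^0.3026 = 60.78 mm
Therefore the cumulative infiltration F = 60.78 mm.


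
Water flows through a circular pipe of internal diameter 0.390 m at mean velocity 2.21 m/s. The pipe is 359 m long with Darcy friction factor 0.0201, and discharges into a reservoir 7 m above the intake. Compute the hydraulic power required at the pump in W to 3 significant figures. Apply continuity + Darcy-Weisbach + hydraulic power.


Approach: apply continuity + Darcy-Weisbach + hydraulic power, Q = A*v; hf = f*(L/D)*(v^2/(2g)); H = static + hf; P = rho*g*Q*H.
Step 1 — flow rate (continuity, Q = A*v):
  A = pi*(0.390/2)^2 = 0.11946 m^2
  Q = 0.11946 * 2.21 = 0.26400 m^3/s
Step 2 — friction head loss (Darcy-Weisbach):
  hf = 0.0201 * (359/0.390) * (2.21^2 / (2*9.81))
  hf = 4.6059 m
Step 3 — total head: H = 7 + 4.6059 = 11.606 m
Step 4 — hydraulic power (P = rho*g*Q*H):
  P = 1000 * 9.81 * 0.26400 * 11.606 = 30100 W
Therefore the hydraulic power required at the pump = 30100 W.


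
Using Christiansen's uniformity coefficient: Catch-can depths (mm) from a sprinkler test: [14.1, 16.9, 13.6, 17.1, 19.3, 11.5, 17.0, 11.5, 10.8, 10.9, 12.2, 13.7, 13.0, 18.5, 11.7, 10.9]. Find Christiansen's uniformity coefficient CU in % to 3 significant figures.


Approach: apply Christiansen's uniformity coefficient, CU = (1 - mean_abs_deviation/mean)*100.
mean = 13.919 mm
mean |d_i - mean| = 2.4234 mm
CU = (1 - 2.4234/13.919)*100 = 82.6 %
Therefore Christiansen's uniformity coefficient CU = 82.6 %.


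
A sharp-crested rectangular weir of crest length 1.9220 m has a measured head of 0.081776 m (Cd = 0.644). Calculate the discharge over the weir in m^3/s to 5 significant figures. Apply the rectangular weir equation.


Approach: apply the rectangular weir equation, Q = (2/3)*Cd*L*sqrt(2g)*H^1.5.
Q = (2/3)*0.644*1.9220*sqrt(2*9.81)*0.081776^1.5 = 0.085474 m^3/s
Therefore the discharge over the weir = 0.085474 m^3/s.


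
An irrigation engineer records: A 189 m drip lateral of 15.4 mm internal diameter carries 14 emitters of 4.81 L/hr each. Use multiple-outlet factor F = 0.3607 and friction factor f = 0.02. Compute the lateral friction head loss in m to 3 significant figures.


Approach: apply Darcy-Weisbach with the multiple-outlet F-factor, Q = n*q/(3600*1000) m^3/s; v = Q/A; hf = F*f*(L/D)*(v^2/(2g)).
Q = 14*4.81/(3600*1000) = 1.8706e-05 m^3/s
A = pi*(15.4e-3/2)^2 = 1.8627e-04 m^2, so v = Q/A = 0.10042 m/s
hf = 0.3607*0.02*(189/0.0154)*(0.10042^2/(2*9.81)) = 0.0455 m
Therefore the lateral friction head loss = 0.0455 m.


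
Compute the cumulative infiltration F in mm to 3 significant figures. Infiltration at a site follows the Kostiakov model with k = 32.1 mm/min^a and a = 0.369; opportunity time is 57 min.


Approach: apply the Kostiakov infiltration equation, F = k*t^a.
F = 32.1 * 57^0.369 = 143 mm
Therefore the cumulative infiltration F = 143 mm.


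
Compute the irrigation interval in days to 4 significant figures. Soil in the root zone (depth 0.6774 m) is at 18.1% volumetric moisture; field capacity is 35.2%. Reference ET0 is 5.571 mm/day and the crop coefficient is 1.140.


Approach: apply soil-water budget scheduling, SMD = (FC-theta)/100*depth*1000; ETc = ET0*Kc; interval = SMD/ETc.
Step 1 — soil moisture deficit:
  SMD = (35.2 - 18.1)/100 * 0.6774 * 1000 = 115.835 mm
Step 2 — daily crop ET (ETc = ET0*Kc):
  ETc = 5.571 * 1.140 = 6.35094 mm/day
Step 3 — irrigation interval (SMD/ETc):
  interval = 115.835 / 6.35094 = 18.24 days
Therefore the irrigation interval = 18.24 days.


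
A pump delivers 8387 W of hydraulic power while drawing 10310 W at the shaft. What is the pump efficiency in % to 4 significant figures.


Approach: apply the efficiency ratio, eta = (P_out/P_in)*100.
eta = (8387 / 10310) * 100 = 81.35 %
Therefore the pump efficiency = 81.35 %.


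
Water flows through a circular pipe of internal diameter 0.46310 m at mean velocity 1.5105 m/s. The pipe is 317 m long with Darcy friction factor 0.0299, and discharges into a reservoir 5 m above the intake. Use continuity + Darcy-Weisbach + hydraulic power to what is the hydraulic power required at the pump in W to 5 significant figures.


Approach: apply continuity + Darcy-Weisbach + hydraulic power, Q = A*v; hf = f*(L/D)*(v^2/(2g)); H = static + hf; P = rho*g*Q*H.
Step 1 — flow rate (continuity, Q = A*v):
  A = pi*(0.46310/2)^2 = 0.1684378 m^2
  Q = 0.1684378 * 1.5105 = 0.2544252 m^3/s
Step 2 — friction head loss (Darcy-Weisbach):
  hf = 0.0299 * (317/0.46310) * (1.5105^2 / (2*9.81))
  hf = 2.380116 m
Step 3 — total head: H = 5 + 2.380116 = 7.380116 m
Step 4 — hydraulic power (P = rho*g*Q*H):
  P = 1000 * 9.81 * 0.2544252 * 7.380116 = 18420 W
Therefore the hydraulic power required at the pump = 18420 W.


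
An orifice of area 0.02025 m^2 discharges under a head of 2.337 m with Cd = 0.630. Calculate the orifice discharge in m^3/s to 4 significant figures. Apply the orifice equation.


Approach: apply the orifice equation, Q = Cd*A*sqrt(2*g*h).
Q = 0.630 * 0.02025 * sqrt(2*9.81*2.337) = 0.08639 m^3/s
Therefore the orifice discharge = 0.08639 m^3/s.


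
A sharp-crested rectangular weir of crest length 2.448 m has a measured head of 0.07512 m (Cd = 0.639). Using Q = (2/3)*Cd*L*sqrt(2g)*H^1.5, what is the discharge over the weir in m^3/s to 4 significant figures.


Q = (2/3)*0.639*2.448*sqrt(2*9.81)*0.07512^1.5 = 0.09511 m^3/s
Therefore the discharge over the weir = 0.09511 m^3/s.


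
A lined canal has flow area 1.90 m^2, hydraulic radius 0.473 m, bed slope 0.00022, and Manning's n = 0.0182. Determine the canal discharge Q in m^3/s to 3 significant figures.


Approach: apply Manning's equation, Q = (1/n)*A*R^(2/3)*S^(1/2).
Q = (1/0.0182) * 1.90 * 0.473^(2/3) * 0.00022^(1/2) = 0.940 m^3/s
Therefore the canal discharge Q = 0.940 m^3/s.


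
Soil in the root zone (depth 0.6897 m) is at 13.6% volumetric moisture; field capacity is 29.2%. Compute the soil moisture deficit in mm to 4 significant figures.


Approach: apply the soil moisture deficit relation, SMD = (FC - theta)/100 * depth * 1000.
SMD = (29.2 - 13.6)/100 * 0.6897 * 1000 = 107.6 mm
Therefore the soil moisture deficit = 107.6 mm.


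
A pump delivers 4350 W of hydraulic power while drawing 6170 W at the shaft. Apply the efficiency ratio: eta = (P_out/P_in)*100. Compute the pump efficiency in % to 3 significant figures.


eta = (4350 / 6170) * 100 = 70.5 %
Therefore the pump efficiency = 70.5 %.


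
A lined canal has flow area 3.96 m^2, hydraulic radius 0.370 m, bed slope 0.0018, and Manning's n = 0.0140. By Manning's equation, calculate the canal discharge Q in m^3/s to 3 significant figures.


Approach: apply Manning's equation, Q = (1/n)*A*R^(2/3)*S^(1/2).
Q = (1/0.0140) * 3.96 * 0.370^(2/3) * 0.0018^(1/2) = 6.18 m^3/s
Therefore the canal discharge Q = 6.18 m^3/s.


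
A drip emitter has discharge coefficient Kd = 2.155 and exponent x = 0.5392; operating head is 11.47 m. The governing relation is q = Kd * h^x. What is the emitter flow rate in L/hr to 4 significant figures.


q = 2.155 * 11.47^0.5392 = 8.031 L/hr
Therefore the emitter flow rate = 8.031 L/hr.


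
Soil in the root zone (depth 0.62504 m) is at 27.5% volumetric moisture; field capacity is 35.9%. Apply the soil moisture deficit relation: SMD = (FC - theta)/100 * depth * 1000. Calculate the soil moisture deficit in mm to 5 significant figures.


SMD = (35.9 - 27.5)/100 * 0.62504 * 1000 = 52.503 mm
Therefore the soil moisture deficit = 52.503 mm.


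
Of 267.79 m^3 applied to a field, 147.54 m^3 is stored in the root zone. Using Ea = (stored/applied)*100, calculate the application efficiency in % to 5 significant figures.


Ea = (147.54/267.79)*100 = 55.095 %
Therefore the application efficiency = 55.095 %.


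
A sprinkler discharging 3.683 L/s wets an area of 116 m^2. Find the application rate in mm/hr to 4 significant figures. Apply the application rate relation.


Approach: apply the application rate relation, rate = (Q/A)*3600.
rate = (3.683 / 116) * 3600 = 114.3 mm/hr
Therefore the application rate = 114.3 mm/hr.


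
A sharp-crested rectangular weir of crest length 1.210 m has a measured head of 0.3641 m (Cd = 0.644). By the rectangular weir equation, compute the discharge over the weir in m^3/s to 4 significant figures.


Approach: apply the rectangular weir equation, Q = (2/3)*Cd*L*sqrt(2g)*H^1.5.
Q = (2/3)*0.644*1.210*sqrt(2*9.81)*0.3641^1.5 = 0.5055 m^3/s
Therefore the discharge over the weir = 0.5055 m^3/s.


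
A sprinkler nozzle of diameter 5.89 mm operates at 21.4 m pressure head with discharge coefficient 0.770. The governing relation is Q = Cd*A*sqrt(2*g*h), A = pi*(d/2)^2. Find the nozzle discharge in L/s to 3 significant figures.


A = pi*(5.89e-3/2)^2 = 2.7247e-05 m^2
Q = 0.770 * 2.7247e-05 * sqrt(2*9.81*21.4) * 1000 = 0.430 L/s
Therefore the nozzle discharge = 0.430 L/s.


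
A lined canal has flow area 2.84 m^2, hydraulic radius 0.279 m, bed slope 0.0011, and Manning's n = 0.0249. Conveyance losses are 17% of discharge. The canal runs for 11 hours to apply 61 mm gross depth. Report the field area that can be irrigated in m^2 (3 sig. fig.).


Approach: apply Manning's equation with a conveyance and depth budget, Q = (1/n)*A*R^(2/3)*S^(1/2); Q_field = Q*(1-loss); Area = Q_field*t/(d/1000).
Step 1 — canal discharge (Manning's equation):
  Q = (1/0.0249) * 2.84 * 0.279^(2/3) * 0.0011^(1/2) = 1.6152 m^3/s
Step 2 — delivered flow: Q_field = 1.6152*(1 - 17/100) = 1.3406 m^3/s
Step 3 — volume delivered: V = 1.3406 * 11*3600 = 53087 m^3
Step 4 — area served: A = V / (depth/1000) = 53087 / 0.061 = 870000 m^2
Therefore the field area that can be irrigated = 870000 m^2.


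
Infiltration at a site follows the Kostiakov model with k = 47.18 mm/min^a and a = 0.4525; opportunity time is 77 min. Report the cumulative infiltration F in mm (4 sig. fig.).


Approach: apply the Kostiakov infiltration equation, F = k*t^a.
F = 47.18 * 77^0.4525 = 336.8 mm
Therefore the cumulative infiltration F = 336.8 mm.


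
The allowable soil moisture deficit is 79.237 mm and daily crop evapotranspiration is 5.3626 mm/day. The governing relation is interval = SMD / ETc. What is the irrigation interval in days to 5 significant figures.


interval = 79.237 / 5.3626 = 14.776 days
Therefore the irrigation interval = 14.776 days.


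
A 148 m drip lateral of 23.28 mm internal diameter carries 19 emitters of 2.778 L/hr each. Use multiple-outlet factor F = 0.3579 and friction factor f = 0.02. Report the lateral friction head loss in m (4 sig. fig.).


Approach: apply Darcy-Weisbach with the multiple-outlet F-factor, Q = n*q/(3600*1000) m^3/s; v = Q/A; hf = F*f*(L/D)*(v^2/(2g)).
Q = 19*2.778/(3600*1000) = 1.46617e-05 m^3/s
A = pi*(23.28e-3/2)^2 = 4.25653e-04 m^2, so v = Q/A = 0.0344451 m/s
hf = 0.3579*0.02*(148/0.02328)*(0.0344451^2/(2*9.81)) = 0.002752 m
Therefore the lateral friction head loss = 0.002752 m.


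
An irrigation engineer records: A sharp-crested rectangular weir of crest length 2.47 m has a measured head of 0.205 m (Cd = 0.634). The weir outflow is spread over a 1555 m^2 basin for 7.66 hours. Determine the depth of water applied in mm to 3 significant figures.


Approach: apply the rectangular weir equation with a volume-to-depth conversion, Q = (2/3)*Cd*L*sqrt(2g)*H^1.5; d = Q*t/A * 1000.
Step 1 — weir discharge:
  Q = (2/3)*0.634*2.47*sqrt(2*9.81)*0.205^1.5 = 0.42922 m^3/s
Step 2 — volume: V = 0.42922 * 7.66*3600 = 11836 m^3
Step 3 — depth: d = V/A * 1000 = 11836/1555 * 1000 = 7610 mm
Therefore the depth of water applied = 7610 mm.
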